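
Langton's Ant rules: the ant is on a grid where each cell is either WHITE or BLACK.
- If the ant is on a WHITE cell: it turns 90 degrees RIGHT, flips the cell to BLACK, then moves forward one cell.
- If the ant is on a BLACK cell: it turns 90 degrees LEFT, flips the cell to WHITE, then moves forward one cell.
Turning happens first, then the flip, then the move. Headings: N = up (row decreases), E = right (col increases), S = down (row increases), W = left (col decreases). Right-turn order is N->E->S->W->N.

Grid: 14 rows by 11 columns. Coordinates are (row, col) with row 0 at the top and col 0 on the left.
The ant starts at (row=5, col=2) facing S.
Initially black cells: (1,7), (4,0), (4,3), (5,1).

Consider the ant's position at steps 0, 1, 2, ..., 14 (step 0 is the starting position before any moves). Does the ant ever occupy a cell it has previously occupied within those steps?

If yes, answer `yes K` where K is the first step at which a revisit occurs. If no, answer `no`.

Step 1: on WHITE (5,2): turn R to W, flip to black, move to (5,1). |black|=5 — new cell
Step 2: on BLACK (5,1): turn L to S, flip to white, move to (6,1). |black|=4 — new cell
Step 3: on WHITE (6,1): turn R to W, flip to black, move to (6,0). |black|=5 — new cell
Step 4: on WHITE (6,0): turn R to N, flip to black, move to (5,0). |black|=6 — new cell
Step 5: on WHITE (5,0): turn R to E, flip to black, move to (5,1). |black|=7 — REVISIT

Answer: yes 5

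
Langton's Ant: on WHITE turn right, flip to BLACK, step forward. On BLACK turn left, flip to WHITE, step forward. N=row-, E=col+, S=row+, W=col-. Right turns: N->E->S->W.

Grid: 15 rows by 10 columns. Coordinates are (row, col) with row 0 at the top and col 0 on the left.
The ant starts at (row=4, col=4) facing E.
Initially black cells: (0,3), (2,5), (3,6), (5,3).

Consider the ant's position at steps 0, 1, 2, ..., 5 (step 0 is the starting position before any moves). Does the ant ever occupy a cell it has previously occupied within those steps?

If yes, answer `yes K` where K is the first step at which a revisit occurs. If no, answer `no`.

Step 1: on WHITE (4,4): turn R to S, flip to black, move to (5,4). |black|=5 — new cell
Step 2: on WHITE (5,4): turn R to W, flip to black, move to (5,3). |black|=6 — new cell
Step 3: on BLACK (5,3): turn L to S, flip to white, move to (6,3). |black|=5 — new cell
Step 4: on WHITE (6,3): turn R to W, flip to black, move to (6,2). |black|=6 — new cell
Step 5: on WHITE (6,2): turn R to N, flip to black, move to (5,2). |black|=7 — new cell
No revisit within 5 steps.

Answer: no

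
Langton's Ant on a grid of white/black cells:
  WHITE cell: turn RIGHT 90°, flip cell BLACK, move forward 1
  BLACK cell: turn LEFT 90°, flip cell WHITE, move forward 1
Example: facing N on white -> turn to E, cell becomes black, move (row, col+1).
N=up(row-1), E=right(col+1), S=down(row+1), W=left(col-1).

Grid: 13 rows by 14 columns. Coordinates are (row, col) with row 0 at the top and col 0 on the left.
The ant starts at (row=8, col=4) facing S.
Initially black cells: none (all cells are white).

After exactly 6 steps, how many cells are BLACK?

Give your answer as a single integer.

Answer: 4

Derivation:
Step 1: on WHITE (8,4): turn R to W, flip to black, move to (8,3). |black|=1
Step 2: on WHITE (8,3): turn R to N, flip to black, move to (7,3). |black|=2
Step 3: on WHITE (7,3): turn R to E, flip to black, move to (7,4). |black|=3
Step 4: on WHITE (7,4): turn R to S, flip to black, move to (8,4). |black|=4
Step 5: on BLACK (8,4): turn L to E, flip to white, move to (8,5). |black|=3
Step 6: on WHITE (8,5): turn R to S, flip to black, move to (9,5). |black|=4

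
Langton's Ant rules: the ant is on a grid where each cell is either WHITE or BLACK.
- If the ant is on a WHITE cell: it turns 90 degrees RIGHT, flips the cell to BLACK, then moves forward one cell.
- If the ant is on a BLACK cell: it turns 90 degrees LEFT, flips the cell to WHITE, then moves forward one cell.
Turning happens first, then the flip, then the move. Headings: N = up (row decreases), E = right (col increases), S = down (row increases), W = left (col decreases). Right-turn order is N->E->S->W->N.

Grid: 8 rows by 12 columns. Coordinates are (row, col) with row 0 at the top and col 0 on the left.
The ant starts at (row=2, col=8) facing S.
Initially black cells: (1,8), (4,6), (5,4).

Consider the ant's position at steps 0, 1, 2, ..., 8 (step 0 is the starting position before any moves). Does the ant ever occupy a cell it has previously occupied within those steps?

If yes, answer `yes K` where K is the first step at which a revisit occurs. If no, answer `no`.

Answer: yes 7

Derivation:
Step 1: on WHITE (2,8): turn R to W, flip to black, move to (2,7). |black|=4 — new cell
Step 2: on WHITE (2,7): turn R to N, flip to black, move to (1,7). |black|=5 — new cell
Step 3: on WHITE (1,7): turn R to E, flip to black, move to (1,8). |black|=6 — new cell
Step 4: on BLACK (1,8): turn L to N, flip to white, move to (0,8). |black|=5 — new cell
Step 5: on WHITE (0,8): turn R to E, flip to black, move to (0,9). |black|=6 — new cell
Step 6: on WHITE (0,9): turn R to S, flip to black, move to (1,9). |black|=7 — new cell
Step 7: on WHITE (1,9): turn R to W, flip to black, move to (1,8). |black|=8 — REVISIT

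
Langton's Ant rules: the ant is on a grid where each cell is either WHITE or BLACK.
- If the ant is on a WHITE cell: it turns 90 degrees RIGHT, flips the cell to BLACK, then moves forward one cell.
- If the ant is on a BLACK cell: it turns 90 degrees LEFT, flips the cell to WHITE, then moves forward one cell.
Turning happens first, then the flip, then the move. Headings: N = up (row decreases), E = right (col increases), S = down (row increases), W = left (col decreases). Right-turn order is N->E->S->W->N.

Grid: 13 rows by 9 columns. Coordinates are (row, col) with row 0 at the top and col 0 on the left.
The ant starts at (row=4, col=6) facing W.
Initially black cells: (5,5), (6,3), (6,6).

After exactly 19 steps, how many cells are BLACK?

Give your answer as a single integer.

Step 1: on WHITE (4,6): turn R to N, flip to black, move to (3,6). |black|=4
Step 2: on WHITE (3,6): turn R to E, flip to black, move to (3,7). |black|=5
Step 3: on WHITE (3,7): turn R to S, flip to black, move to (4,7). |black|=6
Step 4: on WHITE (4,7): turn R to W, flip to black, move to (4,6). |black|=7
Step 5: on BLACK (4,6): turn L to S, flip to white, move to (5,6). |black|=6
Step 6: on WHITE (5,6): turn R to W, flip to black, move to (5,5). |black|=7
Step 7: on BLACK (5,5): turn L to S, flip to white, move to (6,5). |black|=6
Step 8: on WHITE (6,5): turn R to W, flip to black, move to (6,4). |black|=7
Step 9: on WHITE (6,4): turn R to N, flip to black, move to (5,4). |black|=8
Step 10: on WHITE (5,4): turn R to E, flip to black, move to (5,5). |black|=9
Step 11: on WHITE (5,5): turn R to S, flip to black, move to (6,5). |black|=10
Step 12: on BLACK (6,5): turn L to E, flip to white, move to (6,6). |black|=9
Step 13: on BLACK (6,6): turn L to N, flip to white, move to (5,6). |black|=8
Step 14: on BLACK (5,6): turn L to W, flip to white, move to (5,5). |black|=7
Step 15: on BLACK (5,5): turn L to S, flip to white, move to (6,5). |black|=6
Step 16: on WHITE (6,5): turn R to W, flip to black, move to (6,4). |black|=7
Step 17: on BLACK (6,4): turn L to S, flip to white, move to (7,4). |black|=6
Step 18: on WHITE (7,4): turn R to W, flip to black, move to (7,3). |black|=7
Step 19: on WHITE (7,3): turn R to N, flip to black, move to (6,3). |black|=8

Answer: 8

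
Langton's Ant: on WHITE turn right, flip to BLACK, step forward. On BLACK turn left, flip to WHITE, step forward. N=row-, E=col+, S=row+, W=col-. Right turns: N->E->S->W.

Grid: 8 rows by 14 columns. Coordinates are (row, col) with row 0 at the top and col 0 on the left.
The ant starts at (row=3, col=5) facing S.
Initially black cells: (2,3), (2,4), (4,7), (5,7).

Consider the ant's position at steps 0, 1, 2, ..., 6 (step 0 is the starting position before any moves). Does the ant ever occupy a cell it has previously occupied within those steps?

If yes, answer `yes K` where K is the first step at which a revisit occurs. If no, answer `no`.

Answer: no

Derivation:
Step 1: on WHITE (3,5): turn R to W, flip to black, move to (3,4). |black|=5 — new cell
Step 2: on WHITE (3,4): turn R to N, flip to black, move to (2,4). |black|=6 — new cell
Step 3: on BLACK (2,4): turn L to W, flip to white, move to (2,3). |black|=5 — new cell
Step 4: on BLACK (2,3): turn L to S, flip to white, move to (3,3). |black|=4 — new cell
Step 5: on WHITE (3,3): turn R to W, flip to black, move to (3,2). |black|=5 — new cell
Step 6: on WHITE (3,2): turn R to N, flip to black, move to (2,2). |black|=6 — new cell
No revisit within 6 steps.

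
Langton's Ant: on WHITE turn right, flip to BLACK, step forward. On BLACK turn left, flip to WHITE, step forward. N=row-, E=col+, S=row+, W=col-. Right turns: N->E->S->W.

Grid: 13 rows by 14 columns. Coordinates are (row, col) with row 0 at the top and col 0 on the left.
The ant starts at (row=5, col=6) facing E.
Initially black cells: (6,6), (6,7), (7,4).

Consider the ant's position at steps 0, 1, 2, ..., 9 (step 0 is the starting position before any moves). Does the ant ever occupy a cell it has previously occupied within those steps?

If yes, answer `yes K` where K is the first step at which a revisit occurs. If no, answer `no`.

Answer: yes 6

Derivation:
Step 1: on WHITE (5,6): turn R to S, flip to black, move to (6,6). |black|=4 — new cell
Step 2: on BLACK (6,6): turn L to E, flip to white, move to (6,7). |black|=3 — new cell
Step 3: on BLACK (6,7): turn L to N, flip to white, move to (5,7). |black|=2 — new cell
Step 4: on WHITE (5,7): turn R to E, flip to black, move to (5,8). |black|=3 — new cell
Step 5: on WHITE (5,8): turn R to S, flip to black, move to (6,8). |black|=4 — new cell
Step 6: on WHITE (6,8): turn R to W, flip to black, move to (6,7). |black|=5 — REVISIT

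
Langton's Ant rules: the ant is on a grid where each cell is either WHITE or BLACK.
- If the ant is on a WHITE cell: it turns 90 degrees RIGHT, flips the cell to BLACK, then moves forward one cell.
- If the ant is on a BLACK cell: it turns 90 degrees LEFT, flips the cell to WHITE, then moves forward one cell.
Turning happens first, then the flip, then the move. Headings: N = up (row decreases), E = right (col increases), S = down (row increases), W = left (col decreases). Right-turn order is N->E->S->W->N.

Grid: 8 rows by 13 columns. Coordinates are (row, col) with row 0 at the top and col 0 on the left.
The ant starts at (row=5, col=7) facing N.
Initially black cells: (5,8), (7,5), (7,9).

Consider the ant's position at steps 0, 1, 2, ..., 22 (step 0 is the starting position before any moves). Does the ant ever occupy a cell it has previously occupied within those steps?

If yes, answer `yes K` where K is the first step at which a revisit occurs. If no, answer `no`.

Answer: yes 5

Derivation:
Step 1: on WHITE (5,7): turn R to E, flip to black, move to (5,8). |black|=4 — new cell
Step 2: on BLACK (5,8): turn L to N, flip to white, move to (4,8). |black|=3 — new cell
Step 3: on WHITE (4,8): turn R to E, flip to black, move to (4,9). |black|=4 — new cell
Step 4: on WHITE (4,9): turn R to S, flip to black, move to (5,9). |black|=5 — new cell
Step 5: on WHITE (5,9): turn R to W, flip to black, move to (5,8). |black|=6 — REVISIT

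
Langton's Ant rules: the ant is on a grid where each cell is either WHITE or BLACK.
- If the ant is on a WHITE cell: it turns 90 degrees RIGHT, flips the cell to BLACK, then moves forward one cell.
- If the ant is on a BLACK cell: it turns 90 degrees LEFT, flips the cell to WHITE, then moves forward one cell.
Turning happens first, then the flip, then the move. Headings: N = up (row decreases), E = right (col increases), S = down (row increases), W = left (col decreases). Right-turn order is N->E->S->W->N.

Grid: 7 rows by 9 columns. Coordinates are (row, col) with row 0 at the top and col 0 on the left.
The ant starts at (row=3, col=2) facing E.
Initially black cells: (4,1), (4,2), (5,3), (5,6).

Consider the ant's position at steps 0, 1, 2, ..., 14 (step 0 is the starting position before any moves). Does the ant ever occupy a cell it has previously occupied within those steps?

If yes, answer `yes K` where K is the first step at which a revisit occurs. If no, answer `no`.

Step 1: on WHITE (3,2): turn R to S, flip to black, move to (4,2). |black|=5 — new cell
Step 2: on BLACK (4,2): turn L to E, flip to white, move to (4,3). |black|=4 — new cell
Step 3: on WHITE (4,3): turn R to S, flip to black, move to (5,3). |black|=5 — new cell
Step 4: on BLACK (5,3): turn L to E, flip to white, move to (5,4). |black|=4 — new cell
Step 5: on WHITE (5,4): turn R to S, flip to black, move to (6,4). |black|=5 — new cell
Step 6: on WHITE (6,4): turn R to W, flip to black, move to (6,3). |black|=6 — new cell
Step 7: on WHITE (6,3): turn R to N, flip to black, move to (5,3). |black|=7 — REVISIT

Answer: yes 7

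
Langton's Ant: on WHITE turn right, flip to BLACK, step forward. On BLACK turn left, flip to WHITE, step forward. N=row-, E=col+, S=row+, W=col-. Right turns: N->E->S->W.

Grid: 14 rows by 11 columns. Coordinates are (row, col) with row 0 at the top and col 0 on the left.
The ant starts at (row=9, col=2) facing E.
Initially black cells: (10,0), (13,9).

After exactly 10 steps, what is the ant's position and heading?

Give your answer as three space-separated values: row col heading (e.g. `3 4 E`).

Answer: 8 1 W

Derivation:
Step 1: on WHITE (9,2): turn R to S, flip to black, move to (10,2). |black|=3
Step 2: on WHITE (10,2): turn R to W, flip to black, move to (10,1). |black|=4
Step 3: on WHITE (10,1): turn R to N, flip to black, move to (9,1). |black|=5
Step 4: on WHITE (9,1): turn R to E, flip to black, move to (9,2). |black|=6
Step 5: on BLACK (9,2): turn L to N, flip to white, move to (8,2). |black|=5
Step 6: on WHITE (8,2): turn R to E, flip to black, move to (8,3). |black|=6
Step 7: on WHITE (8,3): turn R to S, flip to black, move to (9,3). |black|=7
Step 8: on WHITE (9,3): turn R to W, flip to black, move to (9,2). |black|=8
Step 9: on WHITE (9,2): turn R to N, flip to black, move to (8,2). |black|=9
Step 10: on BLACK (8,2): turn L to W, flip to white, move to (8,1). |black|=8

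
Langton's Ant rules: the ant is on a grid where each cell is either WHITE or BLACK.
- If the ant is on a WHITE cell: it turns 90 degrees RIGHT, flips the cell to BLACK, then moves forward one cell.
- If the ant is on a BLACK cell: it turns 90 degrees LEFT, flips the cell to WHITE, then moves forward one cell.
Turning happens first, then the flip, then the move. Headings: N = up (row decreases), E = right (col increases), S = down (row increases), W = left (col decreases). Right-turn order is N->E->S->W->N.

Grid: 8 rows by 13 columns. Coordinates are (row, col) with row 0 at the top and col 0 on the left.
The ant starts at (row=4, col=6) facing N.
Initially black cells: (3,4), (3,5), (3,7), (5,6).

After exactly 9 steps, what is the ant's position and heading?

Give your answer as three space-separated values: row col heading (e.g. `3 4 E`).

Step 1: on WHITE (4,6): turn R to E, flip to black, move to (4,7). |black|=5
Step 2: on WHITE (4,7): turn R to S, flip to black, move to (5,7). |black|=6
Step 3: on WHITE (5,7): turn R to W, flip to black, move to (5,6). |black|=7
Step 4: on BLACK (5,6): turn L to S, flip to white, move to (6,6). |black|=6
Step 5: on WHITE (6,6): turn R to W, flip to black, move to (6,5). |black|=7
Step 6: on WHITE (6,5): turn R to N, flip to black, move to (5,5). |black|=8
Step 7: on WHITE (5,5): turn R to E, flip to black, move to (5,6). |black|=9
Step 8: on WHITE (5,6): turn R to S, flip to black, move to (6,6). |black|=10
Step 9: on BLACK (6,6): turn L to E, flip to white, move to (6,7). |black|=9

Answer: 6 7 E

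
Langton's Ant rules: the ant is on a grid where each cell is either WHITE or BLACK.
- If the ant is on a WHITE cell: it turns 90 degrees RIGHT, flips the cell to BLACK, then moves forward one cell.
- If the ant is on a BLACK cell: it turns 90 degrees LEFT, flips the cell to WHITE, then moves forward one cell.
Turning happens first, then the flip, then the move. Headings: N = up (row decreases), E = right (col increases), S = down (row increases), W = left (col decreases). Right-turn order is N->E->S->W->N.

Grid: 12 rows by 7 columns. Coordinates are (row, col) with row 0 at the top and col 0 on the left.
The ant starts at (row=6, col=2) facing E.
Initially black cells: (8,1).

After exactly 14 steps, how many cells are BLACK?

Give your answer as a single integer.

Step 1: on WHITE (6,2): turn R to S, flip to black, move to (7,2). |black|=2
Step 2: on WHITE (7,2): turn R to W, flip to black, move to (7,1). |black|=3
Step 3: on WHITE (7,1): turn R to N, flip to black, move to (6,1). |black|=4
Step 4: on WHITE (6,1): turn R to E, flip to black, move to (6,2). |black|=5
Step 5: on BLACK (6,2): turn L to N, flip to white, move to (5,2). |black|=4
Step 6: on WHITE (5,2): turn R to E, flip to black, move to (5,3). |black|=5
Step 7: on WHITE (5,3): turn R to S, flip to black, move to (6,3). |black|=6
Step 8: on WHITE (6,3): turn R to W, flip to black, move to (6,2). |black|=7
Step 9: on WHITE (6,2): turn R to N, flip to black, move to (5,2). |black|=8
Step 10: on BLACK (5,2): turn L to W, flip to white, move to (5,1). |black|=7
Step 11: on WHITE (5,1): turn R to N, flip to black, move to (4,1). |black|=8
Step 12: on WHITE (4,1): turn R to E, flip to black, move to (4,2). |black|=9
Step 13: on WHITE (4,2): turn R to S, flip to black, move to (5,2). |black|=10
Step 14: on WHITE (5,2): turn R to W, flip to black, move to (5,1). |black|=11

Answer: 11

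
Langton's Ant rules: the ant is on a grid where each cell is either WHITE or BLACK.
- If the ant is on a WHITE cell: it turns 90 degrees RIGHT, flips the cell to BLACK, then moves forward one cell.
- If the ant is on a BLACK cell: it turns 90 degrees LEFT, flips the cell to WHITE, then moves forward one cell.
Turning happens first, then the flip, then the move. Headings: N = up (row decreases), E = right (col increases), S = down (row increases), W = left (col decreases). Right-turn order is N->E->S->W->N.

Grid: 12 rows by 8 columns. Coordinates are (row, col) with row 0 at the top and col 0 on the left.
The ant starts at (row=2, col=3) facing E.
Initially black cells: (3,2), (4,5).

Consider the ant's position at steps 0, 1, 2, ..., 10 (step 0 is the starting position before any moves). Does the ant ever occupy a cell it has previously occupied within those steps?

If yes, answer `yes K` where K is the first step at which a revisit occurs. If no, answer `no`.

Step 1: on WHITE (2,3): turn R to S, flip to black, move to (3,3). |black|=3 — new cell
Step 2: on WHITE (3,3): turn R to W, flip to black, move to (3,2). |black|=4 — new cell
Step 3: on BLACK (3,2): turn L to S, flip to white, move to (4,2). |black|=3 — new cell
Step 4: on WHITE (4,2): turn R to W, flip to black, move to (4,1). |black|=4 — new cell
Step 5: on WHITE (4,1): turn R to N, flip to black, move to (3,1). |black|=5 — new cell
Step 6: on WHITE (3,1): turn R to E, flip to black, move to (3,2). |black|=6 — REVISIT

Answer: yes 6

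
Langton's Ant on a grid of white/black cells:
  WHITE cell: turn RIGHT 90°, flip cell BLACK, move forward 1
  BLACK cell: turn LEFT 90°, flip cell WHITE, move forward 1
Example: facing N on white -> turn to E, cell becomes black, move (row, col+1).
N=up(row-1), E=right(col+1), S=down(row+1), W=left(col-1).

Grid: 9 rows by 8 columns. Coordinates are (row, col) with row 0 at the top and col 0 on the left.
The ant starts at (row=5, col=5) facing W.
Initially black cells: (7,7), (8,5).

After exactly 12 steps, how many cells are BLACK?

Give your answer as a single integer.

Step 1: on WHITE (5,5): turn R to N, flip to black, move to (4,5). |black|=3
Step 2: on WHITE (4,5): turn R to E, flip to black, move to (4,6). |black|=4
Step 3: on WHITE (4,6): turn R to S, flip to black, move to (5,6). |black|=5
Step 4: on WHITE (5,6): turn R to W, flip to black, move to (5,5). |black|=6
Step 5: on BLACK (5,5): turn L to S, flip to white, move to (6,5). |black|=5
Step 6: on WHITE (6,5): turn R to W, flip to black, move to (6,4). |black|=6
Step 7: on WHITE (6,4): turn R to N, flip to black, move to (5,4). |black|=7
Step 8: on WHITE (5,4): turn R to E, flip to black, move to (5,5). |black|=8
Step 9: on WHITE (5,5): turn R to S, flip to black, move to (6,5). |black|=9
Step 10: on BLACK (6,5): turn L to E, flip to white, move to (6,6). |black|=8
Step 11: on WHITE (6,6): turn R to S, flip to black, move to (7,6). |black|=9
Step 12: on WHITE (7,6): turn R to W, flip to black, move to (7,5). |black|=10

Answer: 10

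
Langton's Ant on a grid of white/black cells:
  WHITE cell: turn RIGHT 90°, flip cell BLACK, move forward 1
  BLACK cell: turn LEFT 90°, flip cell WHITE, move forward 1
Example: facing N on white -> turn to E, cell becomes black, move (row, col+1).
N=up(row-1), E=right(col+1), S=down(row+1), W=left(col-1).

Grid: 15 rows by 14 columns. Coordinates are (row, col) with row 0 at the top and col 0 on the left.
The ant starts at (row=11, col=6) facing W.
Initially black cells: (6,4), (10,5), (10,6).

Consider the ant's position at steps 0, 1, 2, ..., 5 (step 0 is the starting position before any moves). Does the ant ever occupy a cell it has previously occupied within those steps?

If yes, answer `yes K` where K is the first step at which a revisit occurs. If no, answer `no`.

Step 1: on WHITE (11,6): turn R to N, flip to black, move to (10,6). |black|=4 — new cell
Step 2: on BLACK (10,6): turn L to W, flip to white, move to (10,5). |black|=3 — new cell
Step 3: on BLACK (10,5): turn L to S, flip to white, move to (11,5). |black|=2 — new cell
Step 4: on WHITE (11,5): turn R to W, flip to black, move to (11,4). |black|=3 — new cell
Step 5: on WHITE (11,4): turn R to N, flip to black, move to (10,4). |black|=4 — new cell
No revisit within 5 steps.

Answer: no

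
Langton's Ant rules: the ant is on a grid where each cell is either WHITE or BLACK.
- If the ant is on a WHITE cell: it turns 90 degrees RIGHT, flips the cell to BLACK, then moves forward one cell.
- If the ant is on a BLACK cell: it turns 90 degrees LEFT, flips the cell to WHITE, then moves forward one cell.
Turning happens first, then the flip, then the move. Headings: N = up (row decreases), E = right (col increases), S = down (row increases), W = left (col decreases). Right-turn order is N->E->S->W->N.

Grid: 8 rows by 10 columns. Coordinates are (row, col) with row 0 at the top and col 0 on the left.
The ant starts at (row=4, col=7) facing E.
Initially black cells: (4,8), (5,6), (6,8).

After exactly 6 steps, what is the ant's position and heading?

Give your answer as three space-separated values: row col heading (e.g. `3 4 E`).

Answer: 5 6 E

Derivation:
Step 1: on WHITE (4,7): turn R to S, flip to black, move to (5,7). |black|=4
Step 2: on WHITE (5,7): turn R to W, flip to black, move to (5,6). |black|=5
Step 3: on BLACK (5,6): turn L to S, flip to white, move to (6,6). |black|=4
Step 4: on WHITE (6,6): turn R to W, flip to black, move to (6,5). |black|=5
Step 5: on WHITE (6,5): turn R to N, flip to black, move to (5,5). |black|=6
Step 6: on WHITE (5,5): turn R to E, flip to black, move to (5,6). |black|=7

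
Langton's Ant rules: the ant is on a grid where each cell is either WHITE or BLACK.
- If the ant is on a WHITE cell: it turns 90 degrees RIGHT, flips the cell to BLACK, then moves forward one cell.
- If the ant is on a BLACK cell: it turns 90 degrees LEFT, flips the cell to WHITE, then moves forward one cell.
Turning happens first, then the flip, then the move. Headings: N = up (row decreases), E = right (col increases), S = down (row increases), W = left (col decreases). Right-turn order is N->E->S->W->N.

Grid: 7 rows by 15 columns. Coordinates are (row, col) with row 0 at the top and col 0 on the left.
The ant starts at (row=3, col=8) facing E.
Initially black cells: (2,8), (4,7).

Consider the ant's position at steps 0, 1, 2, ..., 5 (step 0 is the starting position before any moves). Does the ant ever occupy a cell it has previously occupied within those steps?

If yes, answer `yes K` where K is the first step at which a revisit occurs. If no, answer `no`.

Step 1: on WHITE (3,8): turn R to S, flip to black, move to (4,8). |black|=3 — new cell
Step 2: on WHITE (4,8): turn R to W, flip to black, move to (4,7). |black|=4 — new cell
Step 3: on BLACK (4,7): turn L to S, flip to white, move to (5,7). |black|=3 — new cell
Step 4: on WHITE (5,7): turn R to W, flip to black, move to (5,6). |black|=4 — new cell
Step 5: on WHITE (5,6): turn R to N, flip to black, move to (4,6). |black|=5 — new cell
No revisit within 5 steps.

Answer: no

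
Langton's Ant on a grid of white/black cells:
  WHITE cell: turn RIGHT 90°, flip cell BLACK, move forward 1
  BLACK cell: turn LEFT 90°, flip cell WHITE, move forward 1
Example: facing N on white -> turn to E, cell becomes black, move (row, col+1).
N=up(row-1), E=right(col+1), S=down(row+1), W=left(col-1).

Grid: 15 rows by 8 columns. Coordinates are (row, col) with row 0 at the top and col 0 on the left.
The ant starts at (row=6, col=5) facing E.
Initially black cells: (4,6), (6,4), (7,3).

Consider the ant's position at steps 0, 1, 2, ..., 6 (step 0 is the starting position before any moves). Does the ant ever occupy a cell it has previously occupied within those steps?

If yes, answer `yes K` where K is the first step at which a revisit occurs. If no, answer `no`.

Answer: no

Derivation:
Step 1: on WHITE (6,5): turn R to S, flip to black, move to (7,5). |black|=4 — new cell
Step 2: on WHITE (7,5): turn R to W, flip to black, move to (7,4). |black|=5 — new cell
Step 3: on WHITE (7,4): turn R to N, flip to black, move to (6,4). |black|=6 — new cell
Step 4: on BLACK (6,4): turn L to W, flip to white, move to (6,3). |black|=5 — new cell
Step 5: on WHITE (6,3): turn R to N, flip to black, move to (5,3). |black|=6 — new cell
Step 6: on WHITE (5,3): turn R to E, flip to black, move to (5,4). |black|=7 — new cell
No revisit within 6 steps.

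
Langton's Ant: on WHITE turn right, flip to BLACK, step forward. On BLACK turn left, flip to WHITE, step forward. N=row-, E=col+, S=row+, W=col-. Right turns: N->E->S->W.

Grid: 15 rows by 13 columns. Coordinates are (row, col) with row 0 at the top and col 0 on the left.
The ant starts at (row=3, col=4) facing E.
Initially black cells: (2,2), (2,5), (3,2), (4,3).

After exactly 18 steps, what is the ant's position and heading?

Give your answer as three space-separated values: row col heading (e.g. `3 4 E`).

Answer: 6 5 E

Derivation:
Step 1: on WHITE (3,4): turn R to S, flip to black, move to (4,4). |black|=5
Step 2: on WHITE (4,4): turn R to W, flip to black, move to (4,3). |black|=6
Step 3: on BLACK (4,3): turn L to S, flip to white, move to (5,3). |black|=5
Step 4: on WHITE (5,3): turn R to W, flip to black, move to (5,2). |black|=6
Step 5: on WHITE (5,2): turn R to N, flip to black, move to (4,2). |black|=7
Step 6: on WHITE (4,2): turn R to E, flip to black, move to (4,3). |black|=8
Step 7: on WHITE (4,3): turn R to S, flip to black, move to (5,3). |black|=9
Step 8: on BLACK (5,3): turn L to E, flip to white, move to (5,4). |black|=8
Step 9: on WHITE (5,4): turn R to S, flip to black, move to (6,4). |black|=9
Step 10: on WHITE (6,4): turn R to W, flip to black, move to (6,3). |black|=10
Step 11: on WHITE (6,3): turn R to N, flip to black, move to (5,3). |black|=11
Step 12: on WHITE (5,3): turn R to E, flip to black, move to (5,4). |black|=12
Step 13: on BLACK (5,4): turn L to N, flip to white, move to (4,4). |black|=11
Step 14: on BLACK (4,4): turn L to W, flip to white, move to (4,3). |black|=10
Step 15: on BLACK (4,3): turn L to S, flip to white, move to (5,3). |black|=9
Step 16: on BLACK (5,3): turn L to E, flip to white, move to (5,4). |black|=8
Step 17: on WHITE (5,4): turn R to S, flip to black, move to (6,4). |black|=9
Step 18: on BLACK (6,4): turn L to E, flip to white, move to (6,5). |black|=8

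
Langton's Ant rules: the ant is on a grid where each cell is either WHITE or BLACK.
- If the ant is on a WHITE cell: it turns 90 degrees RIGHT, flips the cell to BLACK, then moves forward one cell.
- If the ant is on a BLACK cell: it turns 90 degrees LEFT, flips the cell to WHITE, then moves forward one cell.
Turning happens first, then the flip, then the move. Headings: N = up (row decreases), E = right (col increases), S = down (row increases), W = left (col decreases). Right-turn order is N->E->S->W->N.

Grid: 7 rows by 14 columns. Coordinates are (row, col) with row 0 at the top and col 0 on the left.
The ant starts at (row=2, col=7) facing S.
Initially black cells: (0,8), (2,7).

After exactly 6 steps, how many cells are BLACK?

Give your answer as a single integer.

Step 1: on BLACK (2,7): turn L to E, flip to white, move to (2,8). |black|=1
Step 2: on WHITE (2,8): turn R to S, flip to black, move to (3,8). |black|=2
Step 3: on WHITE (3,8): turn R to W, flip to black, move to (3,7). |black|=3
Step 4: on WHITE (3,7): turn R to N, flip to black, move to (2,7). |black|=4
Step 5: on WHITE (2,7): turn R to E, flip to black, move to (2,8). |black|=5
Step 6: on BLACK (2,8): turn L to N, flip to white, move to (1,8). |black|=4

Answer: 4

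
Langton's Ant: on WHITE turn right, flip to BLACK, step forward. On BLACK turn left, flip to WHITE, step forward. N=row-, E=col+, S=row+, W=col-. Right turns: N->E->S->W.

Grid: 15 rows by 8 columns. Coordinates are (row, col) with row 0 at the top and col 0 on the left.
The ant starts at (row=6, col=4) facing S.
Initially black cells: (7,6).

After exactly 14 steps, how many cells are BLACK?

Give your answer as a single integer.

Answer: 11

Derivation:
Step 1: on WHITE (6,4): turn R to W, flip to black, move to (6,3). |black|=2
Step 2: on WHITE (6,3): turn R to N, flip to black, move to (5,3). |black|=3
Step 3: on WHITE (5,3): turn R to E, flip to black, move to (5,4). |black|=4
Step 4: on WHITE (5,4): turn R to S, flip to black, move to (6,4). |black|=5
Step 5: on BLACK (6,4): turn L to E, flip to white, move to (6,5). |black|=4
Step 6: on WHITE (6,5): turn R to S, flip to black, move to (7,5). |black|=5
Step 7: on WHITE (7,5): turn R to W, flip to black, move to (7,4). |black|=6
Step 8: on WHITE (7,4): turn R to N, flip to black, move to (6,4). |black|=7
Step 9: on WHITE (6,4): turn R to E, flip to black, move to (6,5). |black|=8
Step 10: on BLACK (6,5): turn L to N, flip to white, move to (5,5). |black|=7
Step 11: on WHITE (5,5): turn R to E, flip to black, move to (5,6). |black|=8
Step 12: on WHITE (5,6): turn R to S, flip to black, move to (6,6). |black|=9
Step 13: on WHITE (6,6): turn R to W, flip to black, move to (6,5). |black|=10
Step 14: on WHITE (6,5): turn R to N, flip to black, move to (5,5). |black|=11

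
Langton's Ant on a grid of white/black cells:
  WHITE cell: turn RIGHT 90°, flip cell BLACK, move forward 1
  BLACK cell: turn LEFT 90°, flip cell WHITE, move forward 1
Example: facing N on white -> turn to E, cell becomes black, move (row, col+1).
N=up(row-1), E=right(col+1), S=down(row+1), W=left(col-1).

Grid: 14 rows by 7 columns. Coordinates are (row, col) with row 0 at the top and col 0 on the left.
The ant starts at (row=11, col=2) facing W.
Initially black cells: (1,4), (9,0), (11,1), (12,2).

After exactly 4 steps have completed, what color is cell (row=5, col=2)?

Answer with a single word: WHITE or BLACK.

Step 1: on WHITE (11,2): turn R to N, flip to black, move to (10,2). |black|=5
Step 2: on WHITE (10,2): turn R to E, flip to black, move to (10,3). |black|=6
Step 3: on WHITE (10,3): turn R to S, flip to black, move to (11,3). |black|=7
Step 4: on WHITE (11,3): turn R to W, flip to black, move to (11,2). |black|=8

Answer: WHITE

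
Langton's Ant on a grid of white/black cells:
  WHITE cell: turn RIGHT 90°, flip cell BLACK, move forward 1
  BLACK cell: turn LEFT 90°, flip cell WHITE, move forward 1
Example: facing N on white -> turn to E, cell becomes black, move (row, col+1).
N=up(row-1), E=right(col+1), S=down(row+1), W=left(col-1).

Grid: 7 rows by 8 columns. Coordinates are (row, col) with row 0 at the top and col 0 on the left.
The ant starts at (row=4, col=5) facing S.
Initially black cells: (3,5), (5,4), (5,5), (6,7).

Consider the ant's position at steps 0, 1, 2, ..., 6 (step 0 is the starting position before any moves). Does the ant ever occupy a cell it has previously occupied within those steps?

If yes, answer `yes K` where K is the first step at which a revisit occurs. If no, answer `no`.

Answer: no

Derivation:
Step 1: on WHITE (4,5): turn R to W, flip to black, move to (4,4). |black|=5 — new cell
Step 2: on WHITE (4,4): turn R to N, flip to black, move to (3,4). |black|=6 — new cell
Step 3: on WHITE (3,4): turn R to E, flip to black, move to (3,5). |black|=7 — new cell
Step 4: on BLACK (3,5): turn L to N, flip to white, move to (2,5). |black|=6 — new cell
Step 5: on WHITE (2,5): turn R to E, flip to black, move to (2,6). |black|=7 — new cell
Step 6: on WHITE (2,6): turn R to S, flip to black, move to (3,6). |black|=8 — new cell
No revisit within 6 steps.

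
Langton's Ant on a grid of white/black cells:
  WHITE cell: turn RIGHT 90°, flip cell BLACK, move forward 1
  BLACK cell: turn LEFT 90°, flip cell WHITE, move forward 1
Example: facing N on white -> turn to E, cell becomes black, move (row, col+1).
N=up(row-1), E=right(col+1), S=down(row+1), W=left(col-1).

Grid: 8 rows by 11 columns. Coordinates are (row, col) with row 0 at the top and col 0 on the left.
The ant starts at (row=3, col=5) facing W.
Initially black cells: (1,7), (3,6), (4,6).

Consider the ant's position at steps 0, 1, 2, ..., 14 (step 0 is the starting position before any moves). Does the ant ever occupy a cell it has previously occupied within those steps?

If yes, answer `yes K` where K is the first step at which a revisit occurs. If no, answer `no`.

Answer: yes 10

Derivation:
Step 1: on WHITE (3,5): turn R to N, flip to black, move to (2,5). |black|=4 — new cell
Step 2: on WHITE (2,5): turn R to E, flip to black, move to (2,6). |black|=5 — new cell
Step 3: on WHITE (2,6): turn R to S, flip to black, move to (3,6). |black|=6 — new cell
Step 4: on BLACK (3,6): turn L to E, flip to white, move to (3,7). |black|=5 — new cell
Step 5: on WHITE (3,7): turn R to S, flip to black, move to (4,7). |black|=6 — new cell
Step 6: on WHITE (4,7): turn R to W, flip to black, move to (4,6). |black|=7 — new cell
Step 7: on BLACK (4,6): turn L to S, flip to white, move to (5,6). |black|=6 — new cell
Step 8: on WHITE (5,6): turn R to W, flip to black, move to (5,5). |black|=7 — new cell
Step 9: on WHITE (5,5): turn R to N, flip to black, move to (4,5). |black|=8 — new cell
Step 10: on WHITE (4,5): turn R to E, flip to black, move to (4,6). |black|=9 — REVISIT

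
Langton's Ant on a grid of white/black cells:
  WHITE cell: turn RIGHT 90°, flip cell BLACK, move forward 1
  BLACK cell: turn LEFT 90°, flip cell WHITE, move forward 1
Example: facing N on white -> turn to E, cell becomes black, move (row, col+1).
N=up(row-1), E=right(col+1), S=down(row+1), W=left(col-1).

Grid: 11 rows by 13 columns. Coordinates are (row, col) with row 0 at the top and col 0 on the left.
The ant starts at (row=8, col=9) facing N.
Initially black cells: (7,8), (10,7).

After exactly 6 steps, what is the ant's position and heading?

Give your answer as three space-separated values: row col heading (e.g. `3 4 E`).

Step 1: on WHITE (8,9): turn R to E, flip to black, move to (8,10). |black|=3
Step 2: on WHITE (8,10): turn R to S, flip to black, move to (9,10). |black|=4
Step 3: on WHITE (9,10): turn R to W, flip to black, move to (9,9). |black|=5
Step 4: on WHITE (9,9): turn R to N, flip to black, move to (8,9). |black|=6
Step 5: on BLACK (8,9): turn L to W, flip to white, move to (8,8). |black|=5
Step 6: on WHITE (8,8): turn R to N, flip to black, move to (7,8). |black|=6

Answer: 7 8 N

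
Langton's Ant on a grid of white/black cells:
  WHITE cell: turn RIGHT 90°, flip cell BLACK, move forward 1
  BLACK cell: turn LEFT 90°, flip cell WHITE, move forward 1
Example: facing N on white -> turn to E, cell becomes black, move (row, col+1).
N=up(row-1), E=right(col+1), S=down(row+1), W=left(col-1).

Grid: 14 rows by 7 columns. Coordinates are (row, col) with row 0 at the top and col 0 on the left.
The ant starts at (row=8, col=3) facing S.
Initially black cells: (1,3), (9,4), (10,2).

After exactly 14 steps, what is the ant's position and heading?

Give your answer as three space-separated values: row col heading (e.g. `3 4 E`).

Answer: 9 6 S

Derivation:
Step 1: on WHITE (8,3): turn R to W, flip to black, move to (8,2). |black|=4
Step 2: on WHITE (8,2): turn R to N, flip to black, move to (7,2). |black|=5
Step 3: on WHITE (7,2): turn R to E, flip to black, move to (7,3). |black|=6
Step 4: on WHITE (7,3): turn R to S, flip to black, move to (8,3). |black|=7
Step 5: on BLACK (8,3): turn L to E, flip to white, move to (8,4). |black|=6
Step 6: on WHITE (8,4): turn R to S, flip to black, move to (9,4). |black|=7
Step 7: on BLACK (9,4): turn L to E, flip to white, move to (9,5). |black|=6
Step 8: on WHITE (9,5): turn R to S, flip to black, move to (10,5). |black|=7
Step 9: on WHITE (10,5): turn R to W, flip to black, move to (10,4). |black|=8
Step 10: on WHITE (10,4): turn R to N, flip to black, move to (9,4). |black|=9
Step 11: on WHITE (9,4): turn R to E, flip to black, move to (9,5). |black|=10
Step 12: on BLACK (9,5): turn L to N, flip to white, move to (8,5). |black|=9
Step 13: on WHITE (8,5): turn R to E, flip to black, move to (8,6). |black|=10
Step 14: on WHITE (8,6): turn R to S, flip to black, move to (9,6). |black|=11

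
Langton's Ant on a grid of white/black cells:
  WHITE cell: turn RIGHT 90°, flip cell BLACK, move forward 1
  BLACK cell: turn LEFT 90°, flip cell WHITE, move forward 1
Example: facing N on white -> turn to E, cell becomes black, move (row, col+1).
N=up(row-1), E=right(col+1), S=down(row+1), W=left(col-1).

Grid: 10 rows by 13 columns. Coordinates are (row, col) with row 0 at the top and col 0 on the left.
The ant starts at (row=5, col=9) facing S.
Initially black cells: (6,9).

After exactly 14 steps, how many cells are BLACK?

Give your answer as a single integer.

Step 1: on WHITE (5,9): turn R to W, flip to black, move to (5,8). |black|=2
Step 2: on WHITE (5,8): turn R to N, flip to black, move to (4,8). |black|=3
Step 3: on WHITE (4,8): turn R to E, flip to black, move to (4,9). |black|=4
Step 4: on WHITE (4,9): turn R to S, flip to black, move to (5,9). |black|=5
Step 5: on BLACK (5,9): turn L to E, flip to white, move to (5,10). |black|=4
Step 6: on WHITE (5,10): turn R to S, flip to black, move to (6,10). |black|=5
Step 7: on WHITE (6,10): turn R to W, flip to black, move to (6,9). |black|=6
Step 8: on BLACK (6,9): turn L to S, flip to white, move to (7,9). |black|=5
Step 9: on WHITE (7,9): turn R to W, flip to black, move to (7,8). |black|=6
Step 10: on WHITE (7,8): turn R to N, flip to black, move to (6,8). |black|=7
Step 11: on WHITE (6,8): turn R to E, flip to black, move to (6,9). |black|=8
Step 12: on WHITE (6,9): turn R to S, flip to black, move to (7,9). |black|=9
Step 13: on BLACK (7,9): turn L to E, flip to white, move to (7,10). |black|=8
Step 14: on WHITE (7,10): turn R to S, flip to black, move to (8,10). |black|=9

Answer: 9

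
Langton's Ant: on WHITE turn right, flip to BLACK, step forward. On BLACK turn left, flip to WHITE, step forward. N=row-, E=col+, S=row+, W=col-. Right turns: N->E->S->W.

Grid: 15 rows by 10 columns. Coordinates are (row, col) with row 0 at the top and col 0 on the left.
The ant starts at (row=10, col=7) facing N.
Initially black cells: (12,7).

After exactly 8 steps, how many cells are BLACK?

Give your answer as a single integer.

Step 1: on WHITE (10,7): turn R to E, flip to black, move to (10,8). |black|=2
Step 2: on WHITE (10,8): turn R to S, flip to black, move to (11,8). |black|=3
Step 3: on WHITE (11,8): turn R to W, flip to black, move to (11,7). |black|=4
Step 4: on WHITE (11,7): turn R to N, flip to black, move to (10,7). |black|=5
Step 5: on BLACK (10,7): turn L to W, flip to white, move to (10,6). |black|=4
Step 6: on WHITE (10,6): turn R to N, flip to black, move to (9,6). |black|=5
Step 7: on WHITE (9,6): turn R to E, flip to black, move to (9,7). |black|=6
Step 8: on WHITE (9,7): turn R to S, flip to black, move to (10,7). |black|=7

Answer: 7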